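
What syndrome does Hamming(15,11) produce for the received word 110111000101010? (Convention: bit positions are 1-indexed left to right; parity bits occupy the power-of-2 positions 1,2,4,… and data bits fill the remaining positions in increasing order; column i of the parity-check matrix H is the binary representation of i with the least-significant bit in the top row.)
Syndrome s = H · r^T (mod 2), r = 110111000101010:
  s[0] = (101010101010101)·(110111000101010) mod 2 = 1+0+0+0+1+0+0+0+0+0+0+0+0+0+0 mod 2 = 0
  s[1] = (011001100110011)·(110111000101010) mod 2 = 0+1+0+0+0+1+0+0+0+1+0+0+0+1+0 mod 2 = 0
  s[2] = (000111100001111)·(110111000101010) mod 2 = 0+0+0+1+1+1+0+0+0+0+0+1+0+1+0 mod 2 = 1
  s[3] = (000000011111111)·(110111000101010) mod 2 = 0+0+0+0+0+0+0+0+0+1+0+1+0+1+0 mod 2 = 1
Syndrome = 0011
Non-zero syndrome: error at position 12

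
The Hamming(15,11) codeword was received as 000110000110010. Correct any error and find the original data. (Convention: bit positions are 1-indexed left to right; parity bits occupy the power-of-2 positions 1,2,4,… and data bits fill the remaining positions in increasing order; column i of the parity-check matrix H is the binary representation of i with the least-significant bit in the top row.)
Syndrome s = H · r^T (mod 2), r = 000110000110010:
  s[0] = (101010101010101)·(000110000110010) mod 2 = 0+0+0+0+1+0+0+0+0+0+1+0+0+0+0 mod 2 = 0
  s[1] = (011001100110011)·(000110000110010) mod 2 = 0+0+0+0+0+0+0+0+0+1+1+0+0+1+0 mod 2 = 1
  s[2] = (000111100001111)·(000110000110010) mod 2 = 0+0+0+1+1+0+0+0+0+0+0+0+0+1+0 mod 2 = 1
  s[3] = (000000011111111)·(000110000110010) mod 2 = 0+0+0+0+0+0+0+0+0+1+1+0+0+1+0 mod 2 = 1
Syndrome = 0111
Column 14 of H equals this syndrome → error at bit 14 (1-indexed).
Flip bit 14: 000110000110010 → 000110000110000
Extract data bits at positions {3,5,6,7,9,10,11,12,13,14,15}: 01000110000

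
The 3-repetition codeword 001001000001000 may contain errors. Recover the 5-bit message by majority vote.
Split into 3-bit blocks and majority-vote each:
  block 1 = 001: 1 ones, 2 zeros → 0
  block 2 = 001: 1 ones, 2 zeros → 0
  block 3 = 000: 0 ones, 3 zeros → 0
  block 4 = 001: 1 ones, 2 zeros → 0
  block 5 = 000: 0 ones, 3 zeros → 0
Decoded = 00000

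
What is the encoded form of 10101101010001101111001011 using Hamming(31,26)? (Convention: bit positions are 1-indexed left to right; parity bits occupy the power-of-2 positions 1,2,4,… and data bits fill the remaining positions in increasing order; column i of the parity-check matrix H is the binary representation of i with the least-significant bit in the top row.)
Codeword c = d · G (mod 2), d = 10101101010001101111001011:
  c[0] = d·G[:,0] = (10101101010001101111001011)·(11011010101101010101010101) mod 2 = 1+0+0+0+1+0+0+0+0+0+0+0+0+1+0+0+0+1+0+1+0+0+0+0+0+1 mod 2 = 0
  c[1] = d·G[:,1] = (10101101010001101111001011)·(10110110011011001100110011) mod 2 = 1+0+1+0+0+1+0+0+0+1+0+0+0+1+0+0+1+1+0+0+0+0+0+0+1+1 mod 2 = 1
  c[2] = d·G[:,2] = (10101101010001101111001011)·(10000000000000000000000000) mod 2 = 1+0+0+0+0+0+0+0+0+0+0+0+0+0+0+0+0+0+0+0+0+0+0+0+0+0 mod 2 = 1
  c[3] = d·G[:,3] = (10101101010001101111001011)·(01110001111000111100001111) mod 2 = 0+0+1+0+0+0+0+1+0+1+0+0+0+0+1+0+1+1+0+0+0+0+1+0+1+1 mod 2 = 1
  c[4] = d·G[:,4] = (10101101010001101111001011)·(01000000000000000000000000) mod 2 = 0+0+0+0+0+0+0+0+0+0+0+0+0+0+0+0+0+0+0+0+0+0+0+0+0+0 mod 2 = 0
  c[5] = d·G[:,5] = (10101101010001101111001011)·(00100000000000000000000000) mod 2 = 0+0+1+0+0+0+0+0+0+0+0+0+0+0+0+0+0+0+0+0+0+0+0+0+0+0 mod 2 = 1
  c[6] = d·G[:,6] = (10101101010001101111001011)·(00010000000000000000000000) mod 2 = 0+0+0+0+0+0+0+0+0+0+0+0+0+0+0+0+0+0+0+0+0+0+0+0+0+0 mod 2 = 0
  c[7] = d·G[:,7] = (10101101010001101111001011)·(00001111111000000011111111) mod 2 = 0+0+0+0+1+1+0+1+0+1+0+0+0+0+0+0+0+0+1+1+0+0+1+0+1+1 mod 2 = 1
  c[8] = d·G[:,8] = (10101101010001101111001011)·(00001000000000000000000000) mod 2 = 0+0+0+0+1+0+0+0+0+0+0+0+0+0+0+0+0+0+0+0+0+0+0+0+0+0 mod 2 = 1
  c[9] = d·G[:,9] = (10101101010001101111001011)·(00000100000000000000000000) mod 2 = 0+0+0+0+0+1+0+0+0+0+0+0+0+0+0+0+0+0+0+0+0+0+0+0+0+0 mod 2 = 1
  c[10] = d·G[:,10] = (10101101010001101111001011)·(00000010000000000000000000) mod 2 = 0+0+0+0+0+0+0+0+0+0+0+0+0+0+0+0+0+0+0+0+0+0+0+0+0+0 mod 2 = 0
  c[11] = d·G[:,11] = (10101101010001101111001011)·(00000001000000000000000000) mod 2 = 0+0+0+0+0+0+0+1+0+0+0+0+0+0+0+0+0+0+0+0+0+0+0+0+0+0 mod 2 = 1
  c[12] = d·G[:,12] = (10101101010001101111001011)·(00000000100000000000000000) mod 2 = 0+0+0+0+0+0+0+0+0+0+0+0+0+0+0+0+0+0+0+0+0+0+0+0+0+0 mod 2 = 0
  c[13] = d·G[:,13] = (10101101010001101111001011)·(00000000010000000000000000) mod 2 = 0+0+0+0+0+0+0+0+0+1+0+0+0+0+0+0+0+0+0+0+0+0+0+0+0+0 mod 2 = 1
  c[14] = d·G[:,14] = (10101101010001101111001011)·(00000000001000000000000000) mod 2 = 0+0+0+0+0+0+0+0+0+0+0+0+0+0+0+0+0+0+0+0+0+0+0+0+0+0 mod 2 = 0
  c[15] = d·G[:,15] = (10101101010001101111001011)·(00000000000111111111111111) mod 2 = 0+0+0+0+0+0+0+0+0+0+0+0+0+1+1+0+1+1+1+1+0+0+1+0+1+1 mod 2 = 1
  c[16] = d·G[:,16] = (10101101010001101111001011)·(00000000000100000000000000) mod 2 = 0+0+0+0+0+0+0+0+0+0+0+0+0+0+0+0+0+0+0+0+0+0+0+0+0+0 mod 2 = 0
  c[17] = d·G[:,17] = (10101101010001101111001011)·(00000000000010000000000000) mod 2 = 0+0+0+0+0+0+0+0+0+0+0+0+0+0+0+0+0+0+0+0+0+0+0+0+0+0 mod 2 = 0
  c[18] = d·G[:,18] = (10101101010001101111001011)·(00000000000001000000000000) mod 2 = 0+0+0+0+0+0+0+0+0+0+0+0+0+1+0+0+0+0+0+0+0+0+0+0+0+0 mod 2 = 1
  c[19] = d·G[:,19] = (10101101010001101111001011)·(00000000000000100000000000) mod 2 = 0+0+0+0+0+0+0+0+0+0+0+0+0+0+1+0+0+0+0+0+0+0+0+0+0+0 mod 2 = 1
  c[20] = d·G[:,20] = (10101101010001101111001011)·(00000000000000010000000000) mod 2 = 0+0+0+0+0+0+0+0+0+0+0+0+0+0+0+0+0+0+0+0+0+0+0+0+0+0 mod 2 = 0
  c[21] = d·G[:,21] = (10101101010001101111001011)·(00000000000000001000000000) mod 2 = 0+0+0+0+0+0+0+0+0+0+0+0+0+0+0+0+1+0+0+0+0+0+0+0+0+0 mod 2 = 1
  c[22] = d·G[:,22] = (10101101010001101111001011)·(00000000000000000100000000) mod 2 = 0+0+0+0+0+0+0+0+0+0+0+0+0+0+0+0+0+1+0+0+0+0+0+0+0+0 mod 2 = 1
  c[23] = d·G[:,23] = (10101101010001101111001011)·(00000000000000000010000000) mod 2 = 0+0+0+0+0+0+0+0+0+0+0+0+0+0+0+0+0+0+1+0+0+0+0+0+0+0 mod 2 = 1
  c[24] = d·G[:,24] = (10101101010001101111001011)·(00000000000000000001000000) mod 2 = 0+0+0+0+0+0+0+0+0+0+0+0+0+0+0+0+0+0+0+1+0+0+0+0+0+0 mod 2 = 1
  c[25] = d·G[:,25] = (10101101010001101111001011)·(00000000000000000000100000) mod 2 = 0+0+0+0+0+0+0+0+0+0+0+0+0+0+0+0+0+0+0+0+0+0+0+0+0+0 mod 2 = 0
  c[26] = d·G[:,26] = (10101101010001101111001011)·(00000000000000000000010000) mod 2 = 0+0+0+0+0+0+0+0+0+0+0+0+0+0+0+0+0+0+0+0+0+0+0+0+0+0 mod 2 = 0
  c[27] = d·G[:,27] = (10101101010001101111001011)·(00000000000000000000001000) mod 2 = 0+0+0+0+0+0+0+0+0+0+0+0+0+0+0+0+0+0+0+0+0+0+1+0+0+0 mod 2 = 1
  c[28] = d·G[:,28] = (10101101010001101111001011)·(00000000000000000000000100) mod 2 = 0+0+0+0+0+0+0+0+0+0+0+0+0+0+0+0+0+0+0+0+0+0+0+0+0+0 mod 2 = 0
  c[29] = d·G[:,29] = (10101101010001101111001011)·(00000000000000000000000010) mod 2 = 0+0+0+0+0+0+0+0+0+0+0+0+0+0+0+0+0+0+0+0+0+0+0+0+1+0 mod 2 = 1
  c[30] = d·G[:,30] = (10101101010001101111001011)·(00000000000000000000000001) mod 2 = 0+0+0+0+0+0+0+0+0+0+0+0+0+0+0+0+0+0+0+0+0+0+0+0+0+1 mod 2 = 1
Codeword = 0111010111010101001101111001011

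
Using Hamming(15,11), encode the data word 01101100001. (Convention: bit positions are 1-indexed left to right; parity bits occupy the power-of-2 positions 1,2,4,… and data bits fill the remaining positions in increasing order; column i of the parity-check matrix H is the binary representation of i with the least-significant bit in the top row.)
Codeword c = d · G (mod 2), d = 01101100001:
  c[0] = d·G[:,0] = (01101100001)·(11011010101) mod 2 = 0+1+0+0+1+0+0+0+0+0+1 mod 2 = 1
  c[1] = d·G[:,1] = (01101100001)·(10110110011) mod 2 = 0+0+1+0+0+1+0+0+0+0+1 mod 2 = 1
  c[2] = d·G[:,2] = (01101100001)·(10000000000) mod 2 = 0+0+0+0+0+0+0+0+0+0+0 mod 2 = 0
  c[3] = d·G[:,3] = (01101100001)·(01110001111) mod 2 = 0+1+1+0+0+0+0+0+0+0+1 mod 2 = 1
  c[4] = d·G[:,4] = (01101100001)·(01000000000) mod 2 = 0+1+0+0+0+0+0+0+0+0+0 mod 2 = 1
  c[5] = d·G[:,5] = (01101100001)·(00100000000) mod 2 = 0+0+1+0+0+0+0+0+0+0+0 mod 2 = 1
  c[6] = d·G[:,6] = (01101100001)·(00010000000) mod 2 = 0+0+0+0+0+0+0+0+0+0+0 mod 2 = 0
  c[7] = d·G[:,7] = (01101100001)·(00001111111) mod 2 = 0+0+0+0+1+1+0+0+0+0+1 mod 2 = 1
  c[8] = d·G[:,8] = (01101100001)·(00001000000) mod 2 = 0+0+0+0+1+0+0+0+0+0+0 mod 2 = 1
  c[9] = d·G[:,9] = (01101100001)·(00000100000) mod 2 = 0+0+0+0+0+1+0+0+0+0+0 mod 2 = 1
  c[10] = d·G[:,10] = (01101100001)·(00000010000) mod 2 = 0+0+0+0+0+0+0+0+0+0+0 mod 2 = 0
  c[11] = d·G[:,11] = (01101100001)·(00000001000) mod 2 = 0+0+0+0+0+0+0+0+0+0+0 mod 2 = 0
  c[12] = d·G[:,12] = (01101100001)·(00000000100) mod 2 = 0+0+0+0+0+0+0+0+0+0+0 mod 2 = 0
  c[13] = d·G[:,13] = (01101100001)·(00000000010) mod 2 = 0+0+0+0+0+0+0+0+0+0+0 mod 2 = 0
  c[14] = d·G[:,14] = (01101100001)·(00000000001) mod 2 = 0+0+0+0+0+0+0+0+0+0+1 mod 2 = 1
Codeword = 110111011100001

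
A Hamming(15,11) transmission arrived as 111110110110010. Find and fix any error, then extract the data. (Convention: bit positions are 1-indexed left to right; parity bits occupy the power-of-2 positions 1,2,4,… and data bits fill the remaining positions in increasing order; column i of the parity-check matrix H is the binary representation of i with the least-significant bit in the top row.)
Syndrome s = H · r^T (mod 2), r = 111110110110010:
  s[0] = (101010101010101)·(111110110110010) mod 2 = 1+0+1+0+1+0+1+0+0+0+1+0+0+0+0 mod 2 = 1
  s[1] = (011001100110011)·(111110110110010) mod 2 = 0+1+1+0+0+0+1+0+0+1+1+0+0+1+0 mod 2 = 0
  s[2] = (000111100001111)·(111110110110010) mod 2 = 0+0+0+1+1+0+1+0+0+0+0+0+0+1+0 mod 2 = 0
  s[3] = (000000011111111)·(111110110110010) mod 2 = 0+0+0+0+0+0+0+1+0+1+1+0+0+1+0 mod 2 = 0
Syndrome = 1000
Column 1 of H equals this syndrome → error at bit 1 (1-indexed).
Flip bit 1: 111110110110010 → 011110110110010
Extract data bits at positions {3,5,6,7,9,10,11,12,13,14,15}: 11010110010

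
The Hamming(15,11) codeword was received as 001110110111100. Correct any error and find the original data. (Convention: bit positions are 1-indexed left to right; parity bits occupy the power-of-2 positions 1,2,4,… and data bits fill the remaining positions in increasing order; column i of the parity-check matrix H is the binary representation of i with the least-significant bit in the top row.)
Syndrome s = H · r^T (mod 2), r = 001110110111100:
  s[0] = (101010101010101)·(001110110111100) mod 2 = 0+0+1+0+1+0+1+0+0+0+1+0+1+0+0 mod 2 = 1
  s[1] = (011001100110011)·(001110110111100) mod 2 = 0+0+1+0+0+0+1+0+0+1+1+0+0+0+0 mod 2 = 0
  s[2] = (000111100001111)·(001110110111100) mod 2 = 0+0+0+1+1+0+1+0+0+0+0+1+1+0+0 mod 2 = 1
  s[3] = (000000011111111)·(001110110111100) mod 2 = 0+0+0+0+0+0+0+1+0+1+1+1+1+0+0 mod 2 = 1
Syndrome = 1011
Column 13 of H equals this syndrome → error at bit 13 (1-indexed).
Flip bit 13: 001110110111100 → 001110110111000
Extract data bits at positions {3,5,6,7,9,10,11,12,13,14,15}: 11010111000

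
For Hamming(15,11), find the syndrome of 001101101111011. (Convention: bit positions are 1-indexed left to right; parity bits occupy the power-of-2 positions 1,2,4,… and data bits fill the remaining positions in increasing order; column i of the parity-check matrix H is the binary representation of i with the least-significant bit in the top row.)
Syndrome s = H · r^T (mod 2), r = 001101101111011:
  s[0] = (101010101010101)·(001101101111011) mod 2 = 0+0+1+0+0+0+1+0+1+0+1+0+0+0+1 mod 2 = 1
  s[1] = (011001100110011)·(001101101111011) mod 2 = 0+0+1+0+0+1+1+0+0+1+1+0+0+1+1 mod 2 = 1
  s[2] = (000111100001111)·(001101101111011) mod 2 = 0+0+0+1+0+1+1+0+0+0+0+1+0+1+1 mod 2 = 0
  s[3] = (000000011111111)·(001101101111011) mod 2 = 0+0+0+0+0+0+0+0+1+1+1+1+0+1+1 mod 2 = 0
Syndrome = 1100
Non-zero syndrome: error at position 3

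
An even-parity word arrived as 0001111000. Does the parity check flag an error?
Sum of received bits: 0+0+0+1+1+1+1+0+0+0 = 4; 4 mod 2 = 0. Result is 0 → no error detected.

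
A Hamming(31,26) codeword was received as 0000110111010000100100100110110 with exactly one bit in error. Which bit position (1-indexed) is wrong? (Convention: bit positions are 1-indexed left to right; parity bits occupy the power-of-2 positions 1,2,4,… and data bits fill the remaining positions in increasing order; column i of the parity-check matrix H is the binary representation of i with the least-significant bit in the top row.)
Syndrome s = H · r^T (mod 2), r = 0000110111010000100100100110110:
  s[0] = (1010101010101010101010101010101)·(0000110111010000100100100110110) mod 2 = 0+0+0+0+1+0+0+0+1+0+0+0+0+0+0+0+1+0+0+0+0+0+1+0+0+0+1+0+1+0+0 mod 2 = 0
  s[1] = (0110011001100110011001100110011)·(0000110111010000100100100110110) mod 2 = 0+0+0+0+0+1+0+0+0+1+0+0+0+0+0+0+0+0+0+0+0+0+1+0+0+1+1+0+0+1+0 mod 2 = 0
  s[2] = (0001111000011110000111100001111)·(0000110111010000100100100110110) mod 2 = 0+0+0+0+1+1+0+0+0+0+0+1+0+0+0+0+0+0+0+1+0+0+1+0+0+0+0+0+1+1+0 mod 2 = 1
  s[3] = (0000000111111110000000011111111)·(0000110111010000100100100110110) mod 2 = 0+0+0+0+0+0+0+1+1+1+0+1+0+0+0+0+0+0+0+0+0+0+0+0+0+1+1+0+1+1+0 mod 2 = 0
  s[4] = (0000000000000001111111111111111)·(0000110111010000100100100110110) mod 2 = 0+0+0+0+0+0+0+0+0+0+0+0+0+0+0+0+1+0+0+1+0+0+1+0+0+1+1+0+1+1+0 mod 2 = 1
Syndrome = 00101
Column i of H is the binary representation of i, so the syndrome is the binary index of the flipped bit.
Read s = 00101 with s[0] as LSB: 0·2^0 + 0·2^1 + 1·2^2 + 0·2^3 + 1·2^4 = 20.
Error is at bit position 20.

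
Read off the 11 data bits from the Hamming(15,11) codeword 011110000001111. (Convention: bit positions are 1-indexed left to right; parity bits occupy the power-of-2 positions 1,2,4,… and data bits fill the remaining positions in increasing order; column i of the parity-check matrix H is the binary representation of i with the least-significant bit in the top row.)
Parity bits occupy power-of-2 positions; data bits are at positions {3,5,6,7,9,10,11,12,13,14,15} (1-indexed).
Extract: c[3]=1 c[5]=1 c[6]=0 c[7]=0 c[9]=0 c[10]=0 c[11]=0 c[12]=1 c[13]=1 c[14]=1 c[15]=1
Data = 11000001111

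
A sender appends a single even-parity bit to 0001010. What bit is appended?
Sum of data bits: 0+0+0+1+0+1+0 = 2.
2 mod 2 = 0, so parity bit = 0.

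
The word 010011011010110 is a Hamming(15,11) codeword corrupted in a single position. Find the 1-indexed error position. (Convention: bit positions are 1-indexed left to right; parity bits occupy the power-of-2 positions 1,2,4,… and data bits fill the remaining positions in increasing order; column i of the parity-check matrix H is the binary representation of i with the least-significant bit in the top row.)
Syndrome s = H · r^T (mod 2), r = 010011011010110:
  s[0] = (101010101010101)·(010011011010110) mod 2 = 0+0+0+0+1+0+0+0+1+0+1+0+1+0+0 mod 2 = 0
  s[1] = (011001100110011)·(010011011010110) mod 2 = 0+1+0+0+0+1+0+0+0+0+1+0+0+1+0 mod 2 = 0
  s[2] = (000111100001111)·(010011011010110) mod 2 = 0+0+0+0+1+1+0+0+0+0+0+0+1+1+0 mod 2 = 0
  s[3] = (000000011111111)·(010011011010110) mod 2 = 0+0+0+0+0+0+0+1+1+0+1+0+1+1+0 mod 2 = 1
Syndrome = 0001
Column i of H is the binary representation of i, so the syndrome is the binary index of the flipped bit.
Read s = 0001 with s[0] as LSB: 0·2^0 + 0·2^1 + 0·2^2 + 1·2^3 = 8.
Error is at bit position 8.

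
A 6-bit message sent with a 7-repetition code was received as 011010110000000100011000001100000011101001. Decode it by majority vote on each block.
Split into 7-bit blocks and majority-vote each:
  block 1 = 0110101: 4 ones, 3 zeros → 1
  block 2 = 1000000: 1 ones, 6 zeros → 0
  block 3 = 0100011: 3 ones, 4 zeros → 0
  block 4 = 0000011: 2 ones, 5 zeros → 0
  block 5 = 0000001: 1 ones, 6 zeros → 0
  block 6 = 1101001: 4 ones, 3 zeros → 1
Decoded = 100001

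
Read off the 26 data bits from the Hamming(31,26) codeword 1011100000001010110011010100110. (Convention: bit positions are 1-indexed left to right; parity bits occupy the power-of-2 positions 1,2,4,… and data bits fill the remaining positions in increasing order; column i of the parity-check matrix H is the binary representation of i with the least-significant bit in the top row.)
Parity bits occupy power-of-2 positions; data bits are at positions {3,5,6,7,9,10,11,12,13,14,15,17,18,19,20,21,22,23,24,25,26,27,28,29,30,31} (1-indexed).
Extract: c[3]=1 c[5]=1 c[6]=0 c[7]=0 c[9]=0 c[10]=0 c[11]=0 c[12]=0 c[13]=1 c[14]=0 c[15]=1 c[17]=1 c[18]=1 c[19]=0 c[20]=0 c[21]=1 c[22]=1 c[23]=0 c[24]=1 c[25]=0 c[26]=1 c[27]=0 c[28]=0 c[29]=1 c[30]=1 c[31]=0
Data = 11000000101110011010100110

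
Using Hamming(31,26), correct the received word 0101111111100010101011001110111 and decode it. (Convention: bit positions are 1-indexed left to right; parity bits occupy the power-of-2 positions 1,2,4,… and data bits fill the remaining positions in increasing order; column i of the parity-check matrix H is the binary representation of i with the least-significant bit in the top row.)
Syndrome s = H · r^T (mod 2), r = 0101111111100010101011001110111:
  s[0] = (1010101010101010101010101010101)·(0101111111100010101011001110111) mod 2 = 0+0+0+0+1+0+1+0+1+0+1+0+0+0+1+0+1+0+1+0+1+0+0+0+1+0+1+0+1+0+1 mod 2 = 0
  s[1] = (0110011001100110011001100110011)·(0101111111100010101011001110111) mod 2 = 0+1+0+0+0+1+1+0+0+1+1+0+0+0+1+0+0+0+1+0+0+1+0+0+0+1+1+0+0+1+1 mod 2 = 0
  s[2] = (0001111000011110000111100001111)·(0101111111100010101011001110111) mod 2 = 0+0+0+1+1+1+1+0+0+0+0+0+0+0+1+0+0+0+0+0+1+1+0+0+0+0+0+0+1+1+1 mod 2 = 0
  s[3] = (0000000111111110000000011111111)·(0101111111100010101011001110111) mod 2 = 0+0+0+0+0+0+0+1+1+1+1+0+0+0+1+0+0+0+0+0+0+0+0+0+1+1+1+0+1+1+1 mod 2 = 1
  s[4] = (0000000000000001111111111111111)·(0101111111100010101011001110111) mod 2 = 0+0+0+0+0+0+0+0+0+0+0+0+0+0+0+0+1+0+1+0+1+1+0+0+1+1+1+0+1+1+1 mod 2 = 0
Syndrome = 00010
Column 8 of H equals this syndrome → error at bit 8 (1-indexed).
Flip bit 8: 0101111111100010101011001110111 → 0101111011100010101011001110111
Extract data bits at positions {3,5,6,7,9,10,11,12,13,14,15,17,18,19,20,21,22,23,24,25,26,27,28,29,30,31}: 01111110001101011001110111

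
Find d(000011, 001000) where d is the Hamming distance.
XOR = 001011, count of 1s = 3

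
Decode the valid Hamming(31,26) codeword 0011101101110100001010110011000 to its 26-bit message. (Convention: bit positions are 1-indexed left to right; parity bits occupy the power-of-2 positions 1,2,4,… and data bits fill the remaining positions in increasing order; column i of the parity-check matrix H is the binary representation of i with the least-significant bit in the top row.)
Parity bits occupy power-of-2 positions; data bits are at positions {3,5,6,7,9,10,11,12,13,14,15,17,18,19,20,21,22,23,24,25,26,27,28,29,30,31} (1-indexed).
Extract: c[3]=1 c[5]=1 c[6]=0 c[7]=1 c[9]=0 c[10]=1 c[11]=1 c[12]=1 c[13]=0 c[14]=1 c[15]=0 c[17]=0 c[18]=0 c[19]=1 c[20]=0 c[21]=1 c[22]=0 c[23]=1 c[24]=1 c[25]=0 c[26]=0 c[27]=1 c[28]=1 c[29]=0 c[30]=0 c[31]=0
Data = 11010111010001010110011000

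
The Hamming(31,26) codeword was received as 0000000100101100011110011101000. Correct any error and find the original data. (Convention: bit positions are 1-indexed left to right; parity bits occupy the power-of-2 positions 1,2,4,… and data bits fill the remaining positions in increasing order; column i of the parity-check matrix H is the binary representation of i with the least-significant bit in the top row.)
Syndrome s = H · r^T (mod 2), r = 0000000100101100011110011101000:
  s[0] = (1010101010101010101010101010101)·(0000000100101100011110011101000) mod 2 = 0+0+0+0+0+0+0+0+0+0+1+0+1+0+0+0+0+0+1+0+1+0+0+0+1+0+0+0+0+0+0 mod 2 = 1
  s[1] = (0110011001100110011001100110011)·(0000000100101100011110011101000) mod 2 = 0+0+0+0+0+0+0+0+0+0+1+0+0+1+0+0+0+1+1+0+0+0+0+0+0+1+0+0+0+0+0 mod 2 = 1
  s[2] = (0001111000011110000111100001111)·(0000000100101100011110011101000) mod 2 = 0+0+0+0+0+0+0+0+0+0+0+0+1+1+0+0+0+0+0+1+1+0+0+0+0+0+0+1+0+0+0 mod 2 = 1
  s[3] = (0000000111111110000000011111111)·(0000000100101100011110011101000) mod 2 = 0+0+0+0+0+0+0+1+0+0+1+0+1+1+0+0+0+0+0+0+0+0+0+1+1+1+0+1+0+0+0 mod 2 = 0
  s[4] = (0000000000000001111111111111111)·(0000000100101100011110011101000) mod 2 = 0+0+0+0+0+0+0+0+0+0+0+0+0+0+0+0+0+1+1+1+1+0+0+1+1+1+0+1+0+0+0 mod 2 = 0
Syndrome = 11100
Column 7 of H equals this syndrome → error at bit 7 (1-indexed).
Flip bit 7: 0000000100101100011110011101000 → 0000001100101100011110011101000
Extract data bits at positions {3,5,6,7,9,10,11,12,13,14,15,17,18,19,20,21,22,23,24,25,26,27,28,29,30,31}: 00010010110011110011101000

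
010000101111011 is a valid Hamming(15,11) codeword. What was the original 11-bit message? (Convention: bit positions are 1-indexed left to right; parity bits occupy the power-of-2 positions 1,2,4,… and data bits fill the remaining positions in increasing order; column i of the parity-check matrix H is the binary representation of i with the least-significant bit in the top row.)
Parity bits occupy power-of-2 positions; data bits are at positions {3,5,6,7,9,10,11,12,13,14,15} (1-indexed).
Extract: c[3]=0 c[5]=0 c[6]=0 c[7]=1 c[9]=1 c[10]=1 c[11]=1 c[12]=1 c[13]=0 c[14]=1 c[15]=1
Data = 00011111011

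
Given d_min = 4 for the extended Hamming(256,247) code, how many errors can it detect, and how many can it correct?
Detection only: up to d_min − 1 = 3 errors.
Correction: up to ⌊(d_min − 1)/2⌋ = ⌊3/2⌋ = 1 errors.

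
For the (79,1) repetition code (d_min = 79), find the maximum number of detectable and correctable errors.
Detection only: up to d_min − 1 = 78 errors.
Correction: up to ⌊(d_min − 1)/2⌋ = ⌊78/2⌋ = 39 errors.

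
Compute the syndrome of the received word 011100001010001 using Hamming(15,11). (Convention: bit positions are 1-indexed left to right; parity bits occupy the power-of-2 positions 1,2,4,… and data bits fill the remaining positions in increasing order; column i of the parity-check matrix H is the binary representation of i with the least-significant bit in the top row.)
Syndrome s = H · r^T (mod 2), r = 011100001010001:
  s[0] = (101010101010101)·(011100001010001) mod 2 = 0+0+1+0+0+0+0+0+1+0+1+0+0+0+1 mod 2 = 0
  s[1] = (011001100110011)·(011100001010001) mod 2 = 0+1+1+0+0+0+0+0+0+0+1+0+0+0+1 mod 2 = 0
  s[2] = (000111100001111)·(011100001010001) mod 2 = 0+0+0+1+0+0+0+0+0+0+0+0+0+0+1 mod 2 = 0
  s[3] = (000000011111111)·(011100001010001) mod 2 = 0+0+0+0+0+0+0+0+1+0+1+0+0+0+1 mod 2 = 1
Syndrome = 0001
Non-zero syndrome: error at position 8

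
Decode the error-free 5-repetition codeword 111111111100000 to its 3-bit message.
Split into 5-bit blocks: 11111 11111 00000
Data = 110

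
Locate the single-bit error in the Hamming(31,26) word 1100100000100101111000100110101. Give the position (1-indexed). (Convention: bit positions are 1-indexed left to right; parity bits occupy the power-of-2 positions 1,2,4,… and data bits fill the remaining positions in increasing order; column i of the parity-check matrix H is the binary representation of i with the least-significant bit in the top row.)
Syndrome s = H · r^T (mod 2), r = 1100100000100101111000100110101:
  s[0] = (1010101010101010101010101010101)·(1100100000100101111000100110101) mod 2 = 1+0+0+0+1+0+0+0+0+0+1+0+0+0+0+0+1+0+1+0+0+0+1+0+0+0+1+0+1+0+1 mod 2 = 1
  s[1] = (0110011001100110011001100110011)·(1100100000100101111000100110101) mod 2 = 0+1+0+0+0+0+0+0+0+0+1+0+0+1+0+0+0+1+1+0+0+0+1+0+0+1+1+0+0+0+1 mod 2 = 1
  s[2] = (0001111000011110000111100001111)·(1100100000100101111000100110101) mod 2 = 0+0+0+0+1+0+0+0+0+0+0+0+0+1+0+0+0+0+0+0+0+0+1+0+0+0+0+0+1+0+1 mod 2 = 1
  s[3] = (0000000111111110000000011111111)·(1100100000100101111000100110101) mod 2 = 0+0+0+0+0+0+0+0+0+0+1+0+0+1+0+0+0+0+0+0+0+0+0+0+0+1+1+0+1+0+1 mod 2 = 0
  s[4] = (0000000000000001111111111111111)·(1100100000100101111000100110101) mod 2 = 0+0+0+0+0+0+0+0+0+0+0+0+0+0+0+1+1+1+1+0+0+0+1+0+0+1+1+0+1+0+1 mod 2 = 1
Syndrome = 11101
Column i of H is the binary representation of i, so the syndrome is the binary index of the flipped bit.
Read s = 11101 with s[0] as LSB: 1·2^0 + 1·2^1 + 1·2^2 + 0·2^3 + 1·2^4 = 23.
Error is at bit position 23.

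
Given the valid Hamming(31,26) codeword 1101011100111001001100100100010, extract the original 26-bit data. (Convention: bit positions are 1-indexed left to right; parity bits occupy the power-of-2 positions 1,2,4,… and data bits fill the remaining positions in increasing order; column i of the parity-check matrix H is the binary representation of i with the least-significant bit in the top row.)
Parity bits occupy power-of-2 positions; data bits are at positions {3,5,6,7,9,10,11,12,13,14,15,17,18,19,20,21,22,23,24,25,26,27,28,29,30,31} (1-indexed).
Extract: c[3]=0 c[5]=0 c[6]=1 c[7]=1 c[9]=0 c[10]=0 c[11]=1 c[12]=1 c[13]=1 c[14]=0 c[15]=0 c[17]=0 c[18]=0 c[19]=1 c[20]=1 c[21]=0 c[22]=0 c[23]=1 c[24]=0 c[25]=0 c[26]=1 c[27]=0 c[28]=0 c[29]=0 c[30]=1 c[31]=0
Data = 00110011100001100100100010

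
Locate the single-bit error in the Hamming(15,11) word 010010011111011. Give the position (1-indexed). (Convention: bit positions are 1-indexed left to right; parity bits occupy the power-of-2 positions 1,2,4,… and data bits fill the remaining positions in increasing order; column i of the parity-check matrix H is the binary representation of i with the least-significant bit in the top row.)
Syndrome s = H · r^T (mod 2), r = 010010011111011:
  s[0] = (101010101010101)·(010010011111011) mod 2 = 0+0+0+0+1+0+0+0+1+0+1+0+0+0+1 mod 2 = 0
  s[1] = (011001100110011)·(010010011111011) mod 2 = 0+1+0+0+0+0+0+0+0+1+1+0+0+1+1 mod 2 = 1
  s[2] = (000111100001111)·(010010011111011) mod 2 = 0+0+0+0+1+0+0+0+0+0+0+1+0+1+1 mod 2 = 0
  s[3] = (000000011111111)·(010010011111011) mod 2 = 0+0+0+0+0+0+0+1+1+1+1+1+0+1+1 mod 2 = 1
Syndrome = 0101
Column i of H is the binary representation of i, so the syndrome is the binary index of the flipped bit.
Read s = 0101 with s[0] as LSB: 0·2^0 + 1·2^1 + 0·2^2 + 1·2^3 = 10.
Error is at bit position 10.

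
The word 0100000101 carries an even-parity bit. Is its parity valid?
Sum of all bits: 0+1+0+0+0+0+0+1+0+1 = 3; 3 mod 2 = 1. Result is 1 → parity error detected.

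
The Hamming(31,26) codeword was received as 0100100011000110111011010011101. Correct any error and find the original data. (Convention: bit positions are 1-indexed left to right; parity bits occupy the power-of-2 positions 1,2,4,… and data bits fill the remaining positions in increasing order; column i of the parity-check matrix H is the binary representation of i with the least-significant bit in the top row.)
Syndrome s = H · r^T (mod 2), r = 0100100011000110111011010011101:
  s[0] = (1010101010101010101010101010101)·(0100100011000110111011010011101) mod 2 = 0+0+0+0+1+0+0+0+1+0+0+0+0+0+1+0+1+0+1+0+1+0+0+0+0+0+1+0+1+0+1 mod 2 = 1
  s[1] = (0110011001100110011001100110011)·(0100100011000110111011010011101) mod 2 = 0+1+0+0+0+0+0+0+0+1+0+0+0+1+1+0+0+1+1+0+0+1+0+0+0+0+1+0+0+0+1 mod 2 = 1
  s[2] = (0001111000011110000111100001111)·(0100100011000110111011010011101) mod 2 = 0+0+0+0+1+0+0+0+0+0+0+0+0+1+1+0+0+0+0+0+1+1+0+0+0+0+0+1+1+0+1 mod 2 = 0
  s[3] = (0000000111111110000000011111111)·(0100100011000110111011010011101) mod 2 = 0+0+0+0+0+0+0+0+1+1+0+0+0+1+1+0+0+0+0+0+0+0+0+1+0+0+1+1+1+0+1 mod 2 = 1
  s[4] = (0000000000000001111111111111111)·(0100100011000110111011010011101) mod 2 = 0+0+0+0+0+0+0+0+0+0+0+0+0+0+0+0+1+1+1+0+1+1+0+1+0+0+1+1+1+0+1 mod 2 = 0
Syndrome = 11010
Column 11 of H equals this syndrome → error at bit 11 (1-indexed).
Flip bit 11: 0100100011000110111011010011101 → 0100100011100110111011010011101
Extract data bits at positions {3,5,6,7,9,10,11,12,13,14,15,17,18,19,20,21,22,23,24,25,26,27,28,29,30,31}: 01001110011111011010011101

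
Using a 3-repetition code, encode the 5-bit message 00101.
Repeat each bit 3× and concatenate:
0→000  0→000  1→111  0→000  1→111
Codeword = 000000111000111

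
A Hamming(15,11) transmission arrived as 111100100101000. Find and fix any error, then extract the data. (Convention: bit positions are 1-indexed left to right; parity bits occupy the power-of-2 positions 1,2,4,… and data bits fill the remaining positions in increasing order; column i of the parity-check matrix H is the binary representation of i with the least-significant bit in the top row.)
Syndrome s = H · r^T (mod 2), r = 111100100101000:
  s[0] = (101010101010101)·(111100100101000) mod 2 = 1+0+1+0+0+0+1+0+0+0+0+0+0+0+0 mod 2 = 1
  s[1] = (011001100110011)·(111100100101000) mod 2 = 0+1+1+0+0+0+1+0+0+1+0+0+0+0+0 mod 2 = 0
  s[2] = (000111100001111)·(111100100101000) mod 2 = 0+0+0+1+0+0+1+0+0+0+0+1+0+0+0 mod 2 = 1
  s[3] = (000000011111111)·(111100100101000) mod 2 = 0+0+0+0+0+0+0+0+0+1+0+1+0+0+0 mod 2 = 0
Syndrome = 1010
Column 5 of H equals this syndrome → error at bit 5 (1-indexed).
Flip bit 5: 111100100101000 → 111110100101000
Extract data bits at positions {3,5,6,7,9,10,11,12,13,14,15}: 11010101000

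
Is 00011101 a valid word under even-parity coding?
Sum of all bits: 0+0+0+1+1+1+0+1 = 4; 4 mod 2 = 0. Result is 0 → valid parity.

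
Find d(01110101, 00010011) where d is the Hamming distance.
XOR = 01100110, count of 1s = 4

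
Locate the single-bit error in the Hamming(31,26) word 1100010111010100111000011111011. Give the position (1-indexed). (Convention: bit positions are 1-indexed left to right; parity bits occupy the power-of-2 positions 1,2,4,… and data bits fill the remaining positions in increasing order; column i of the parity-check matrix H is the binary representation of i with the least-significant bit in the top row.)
Syndrome s = H · r^T (mod 2), r = 1100010111010100111000011111011:
  s[0] = (1010101010101010101010101010101)·(1100010111010100111000011111011) mod 2 = 1+0+0+0+0+0+0+0+1+0+0+0+0+0+0+0+1+0+1+0+0+0+0+0+1+0+1+0+0+0+1 mod 2 = 1
  s[1] = (0110011001100110011001100110011)·(1100010111010100111000011111011) mod 2 = 0+1+0+0+0+1+0+0+0+1+0+0+0+1+0+0+0+1+1+0+0+0+0+0+0+1+1+0+0+1+1 mod 2 = 0
  s[2] = (0001111000011110000111100001111)·(1100010111010100111000011111011) mod 2 = 0+0+0+0+0+1+0+0+0+0+0+1+0+1+0+0+0+0+0+0+0+0+0+0+0+0+0+1+0+1+1 mod 2 = 0
  s[3] = (0000000111111110000000011111111)·(1100010111010100111000011111011) mod 2 = 0+0+0+0+0+0+0+1+1+1+0+1+0+1+0+0+0+0+0+0+0+0+0+1+1+1+1+1+0+1+1 mod 2 = 0
  s[4] = (0000000000000001111111111111111)·(1100010111010100111000011111011) mod 2 = 0+0+0+0+0+0+0+0+0+0+0+0+0+0+0+0+1+1+1+0+0+0+0+1+1+1+1+1+0+1+1 mod 2 = 0
Syndrome = 10000
Column i of H is the binary representation of i, so the syndrome is the binary index of the flipped bit.
Read s = 10000 with s[0] as LSB: 1·2^0 + 0·2^1 + 0·2^2 + 0·2^3 + 0·2^4 = 1.
Error is at bit position 1.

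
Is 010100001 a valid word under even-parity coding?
Sum of all bits: 0+1+0+1+0+0+0+0+1 = 3; 3 mod 2 = 1. Result is 1 → parity error detected.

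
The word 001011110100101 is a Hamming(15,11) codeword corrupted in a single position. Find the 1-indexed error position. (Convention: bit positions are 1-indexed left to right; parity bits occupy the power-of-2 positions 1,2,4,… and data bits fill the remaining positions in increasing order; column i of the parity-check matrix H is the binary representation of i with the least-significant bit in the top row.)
Syndrome s = H · r^T (mod 2), r = 001011110100101:
  s[0] = (101010101010101)·(001011110100101) mod 2 = 0+0+1+0+1+0+1+0+0+0+0+0+1+0+1 mod 2 = 1
  s[1] = (011001100110011)·(001011110100101) mod 2 = 0+0+1+0+0+1+1+0+0+1+0+0+0+0+1 mod 2 = 1
  s[2] = (000111100001111)·(001011110100101) mod 2 = 0+0+0+0+1+1+1+0+0+0+0+0+1+0+1 mod 2 = 1
  s[3] = (000000011111111)·(001011110100101) mod 2 = 0+0+0+0+0+0+0+1+0+1+0+0+1+0+1 mod 2 = 0
Syndrome = 1110
Column i of H is the binary representation of i, so the syndrome is the binary index of the flipped bit.
Read s = 1110 with s[0] as LSB: 1·2^0 + 1·2^1 + 1·2^2 + 0·2^3 = 7.
Error is at bit position 7.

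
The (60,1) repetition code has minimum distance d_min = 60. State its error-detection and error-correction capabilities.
Detection only: up to d_min − 1 = 59 errors.
Correction: up to ⌊(d_min − 1)/2⌋ = ⌊59/2⌋ = 29 errors.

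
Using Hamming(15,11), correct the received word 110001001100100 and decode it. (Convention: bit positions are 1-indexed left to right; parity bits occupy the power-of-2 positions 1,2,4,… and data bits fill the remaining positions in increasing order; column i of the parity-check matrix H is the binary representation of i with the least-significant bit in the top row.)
Syndrome s = H · r^T (mod 2), r = 110001001100100:
  s[0] = (101010101010101)·(110001001100100) mod 2 = 1+0+0+0+0+0+0+0+1+0+0+0+1+0+0 mod 2 = 1
  s[1] = (011001100110011)·(110001001100100) mod 2 = 0+1+0+0+0+1+0+0+0+1+0+0+0+0+0 mod 2 = 1
  s[2] = (000111100001111)·(110001001100100) mod 2 = 0+0+0+0+0+1+0+0+0+0+0+0+1+0+0 mod 2 = 0
  s[3] = (000000011111111)·(110001001100100) mod 2 = 0+0+0+0+0+0+0+0+1+1+0+0+1+0+0 mod 2 = 1
Syndrome = 1101
Column 11 of H equals this syndrome → error at bit 11 (1-indexed).
Flip bit 11: 110001001100100 → 110001001110100
Extract data bits at positions {3,5,6,7,9,10,11,12,13,14,15}: 00101110100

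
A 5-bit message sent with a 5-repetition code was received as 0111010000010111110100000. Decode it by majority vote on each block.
Split into 5-bit blocks and majority-vote each:
  block 1 = 01110: 3 ones, 2 zeros → 1
  block 2 = 10000: 1 ones, 4 zeros → 0
  block 3 = 01011: 3 ones, 2 zeros → 1
  block 4 = 11101: 4 ones, 1 zeros → 1
  block 5 = 00000: 0 ones, 5 zeros → 0
Decoded = 10110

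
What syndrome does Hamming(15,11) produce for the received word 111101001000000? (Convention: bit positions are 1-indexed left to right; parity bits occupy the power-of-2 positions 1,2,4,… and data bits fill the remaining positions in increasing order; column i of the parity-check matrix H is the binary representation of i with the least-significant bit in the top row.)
Syndrome s = H · r^T (mod 2), r = 111101001000000:
  s[0] = (101010101010101)·(111101001000000) mod 2 = 1+0+1+0+0+0+0+0+1+0+0+0+0+0+0 mod 2 = 1
  s[1] = (011001100110011)·(111101001000000) mod 2 = 0+1+1+0+0+1+0+0+0+0+0+0+0+0+0 mod 2 = 1
  s[2] = (000111100001111)·(111101001000000) mod 2 = 0+0+0+1+0+1+0+0+0+0+0+0+0+0+0 mod 2 = 0
  s[3] = (000000011111111)·(111101001000000) mod 2 = 0+0+0+0+0+0+0+0+1+0+0+0+0+0+0 mod 2 = 1
Syndrome = 1101
Non-zero syndrome: error at position 11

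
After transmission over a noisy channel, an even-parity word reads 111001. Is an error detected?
Sum of received bits: 1+1+1+0+0+1 = 4; 4 mod 2 = 0. Result is 0 → no error detected.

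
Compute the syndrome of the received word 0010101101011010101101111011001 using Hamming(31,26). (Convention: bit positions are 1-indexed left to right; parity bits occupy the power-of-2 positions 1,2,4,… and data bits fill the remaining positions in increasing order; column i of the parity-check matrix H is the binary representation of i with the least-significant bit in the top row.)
Syndrome s = H · r^T (mod 2), r = 0010101101011010101101111011001:
  s[0] = (1010101010101010101010101010101)·(0010101101011010101101111011001) mod 2 = 0+0+1+0+1+0+1+0+0+0+0+0+1+0+1+0+1+0+1+0+0+0+1+0+1+0+1+0+0+0+1 mod 2 = 1
  s[1] = (0110011001100110011001100110011)·(0010101101011010101101111011001) mod 2 = 0+0+1+0+0+0+1+0+0+1+0+0+0+0+1+0+0+0+1+0+0+1+1+0+0+0+1+0+0+0+1 mod 2 = 1
  s[2] = (0001111000011110000111100001111)·(0010101101011010101101111011001) mod 2 = 0+0+0+0+1+0+1+0+0+0+0+1+1+0+1+0+0+0+0+1+0+1+1+0+0+0+0+1+0+0+1 mod 2 = 0
  s[3] = (0000000111111110000000011111111)·(0010101101011010101101111011001) mod 2 = 0+0+0+0+0+0+0+1+0+1+0+1+1+0+1+0+0+0+0+0+0+0+0+1+1+0+1+1+0+0+1 mod 2 = 0
  s[4] = (0000000000000001111111111111111)·(0010101101011010101101111011001) mod 2 = 0+0+0+0+0+0+0+0+0+0+0+0+0+0+0+0+1+0+1+1+0+1+1+1+1+0+1+1+0+0+1 mod 2 = 0
Syndrome = 11000
Non-zero syndrome: error at position 3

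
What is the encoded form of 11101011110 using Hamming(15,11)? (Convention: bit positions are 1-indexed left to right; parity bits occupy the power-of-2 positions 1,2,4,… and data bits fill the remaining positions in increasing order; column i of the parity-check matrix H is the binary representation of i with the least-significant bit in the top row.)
Codeword c = d · G (mod 2), d = 11101011110:
  c[0] = d·G[:,0] = (11101011110)·(11011010101) mod 2 = 1+1+0+0+1+0+1+0+1+0+0 mod 2 = 1
  c[1] = d·G[:,1] = (11101011110)·(10110110011) mod 2 = 1+0+1+0+0+0+1+0+0+1+0 mod 2 = 0
  c[2] = d·G[:,2] = (11101011110)·(10000000000) mod 2 = 1+0+0+0+0+0+0+0+0+0+0 mod 2 = 1
  c[3] = d·G[:,3] = (11101011110)·(01110001111) mod 2 = 0+1+1+0+0+0+0+1+1+1+0 mod 2 = 1
  c[4] = d·G[:,4] = (11101011110)·(01000000000) mod 2 = 0+1+0+0+0+0+0+0+0+0+0 mod 2 = 1
  c[5] = d·G[:,5] = (11101011110)·(00100000000) mod 2 = 0+0+1+0+0+0+0+0+0+0+0 mod 2 = 1
  c[6] = d·G[:,6] = (11101011110)·(00010000000) mod 2 = 0+0+0+0+0+0+0+0+0+0+0 mod 2 = 0
  c[7] = d·G[:,7] = (11101011110)·(00001111111) mod 2 = 0+0+0+0+1+0+1+1+1+1+0 mod 2 = 1
  c[8] = d·G[:,8] = (11101011110)·(00001000000) mod 2 = 0+0+0+0+1+0+0+0+0+0+0 mod 2 = 1
  c[9] = d·G[:,9] = (11101011110)·(00000100000) mod 2 = 0+0+0+0+0+0+0+0+0+0+0 mod 2 = 0
  c[10] = d·G[:,10] = (11101011110)·(00000010000) mod 2 = 0+0+0+0+0+0+1+0+0+0+0 mod 2 = 1
  c[11] = d·G[:,11] = (11101011110)·(00000001000) mod 2 = 0+0+0+0+0+0+0+1+0+0+0 mod 2 = 1
  c[12] = d·G[:,12] = (11101011110)·(00000000100) mod 2 = 0+0+0+0+0+0+0+0+1+0+0 mod 2 = 1
  c[13] = d·G[:,13] = (11101011110)·(00000000010) mod 2 = 0+0+0+0+0+0+0+0+0+1+0 mod 2 = 1
  c[14] = d·G[:,14] = (11101011110)·(00000000001) mod 2 = 0+0+0+0+0+0+0+0+0+0+0 mod 2 = 0
Codeword = 101111011011110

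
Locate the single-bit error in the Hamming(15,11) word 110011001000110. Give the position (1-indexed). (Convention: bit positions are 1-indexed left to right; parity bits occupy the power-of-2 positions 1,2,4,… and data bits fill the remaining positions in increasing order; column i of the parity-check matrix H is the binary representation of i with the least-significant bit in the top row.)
Syndrome s = H · r^T (mod 2), r = 110011001000110:
  s[0] = (101010101010101)·(110011001000110) mod 2 = 1+0+0+0+1+0+0+0+1+0+0+0+1+0+0 mod 2 = 0
  s[1] = (011001100110011)·(110011001000110) mod 2 = 0+1+0+0+0+1+0+0+0+0+0+0+0+1+0 mod 2 = 1
  s[2] = (000111100001111)·(110011001000110) mod 2 = 0+0+0+0+1+1+0+0+0+0+0+0+1+1+0 mod 2 = 0
  s[3] = (000000011111111)·(110011001000110) mod 2 = 0+0+0+0+0+0+0+0+1+0+0+0+1+1+0 mod 2 = 1
Syndrome = 0101
Column i of H is the binary representation of i, so the syndrome is the binary index of the flipped bit.
Read s = 0101 with s[0] as LSB: 0·2^0 + 1·2^1 + 0·2^2 + 1·2^3 = 10.
Error is at bit position 10.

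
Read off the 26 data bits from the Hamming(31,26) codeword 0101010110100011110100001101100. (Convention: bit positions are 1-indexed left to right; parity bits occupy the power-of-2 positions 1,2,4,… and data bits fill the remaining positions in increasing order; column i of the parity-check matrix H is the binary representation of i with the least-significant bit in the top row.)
Parity bits occupy power-of-2 positions; data bits are at positions {3,5,6,7,9,10,11,12,13,14,15,17,18,19,20,21,22,23,24,25,26,27,28,29,30,31} (1-indexed).
Extract: c[3]=0 c[5]=0 c[6]=1 c[7]=0 c[9]=1 c[10]=0 c[11]=1 c[12]=0 c[13]=0 c[14]=0 c[15]=1 c[17]=1 c[18]=1 c[19]=0 c[20]=1 c[21]=0 c[22]=0 c[23]=0 c[24]=0 c[25]=1 c[26]=1 c[27]=0 c[28]=1 c[29]=1 c[30]=0 c[31]=0
Data = 00101010001110100001101100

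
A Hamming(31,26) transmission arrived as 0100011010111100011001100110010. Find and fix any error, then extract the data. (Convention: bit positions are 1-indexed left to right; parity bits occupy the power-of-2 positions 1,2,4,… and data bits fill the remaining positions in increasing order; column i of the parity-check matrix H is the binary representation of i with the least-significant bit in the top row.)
Syndrome s = H · r^T (mod 2), r = 0100011010111100011001100110010:
  s[0] = (1010101010101010101010101010101)·(0100011010111100011001100110010) mod 2 = 0+0+0+0+0+0+1+0+1+0+1+0+1+0+0+0+0+0+1+0+0+0+1+0+0+0+1+0+0+0+0 mod 2 = 1
  s[1] = (0110011001100110011001100110011)·(0100011010111100011001100110010) mod 2 = 0+1+0+0+0+1+1+0+0+0+1+0+0+1+0+0+0+1+1+0+0+1+1+0+0+1+1+0+0+1+0 mod 2 = 0
  s[2] = (0001111000011110000111100001111)·(0100011010111100011001100110010) mod 2 = 0+0+0+0+0+1+1+0+0+0+0+1+1+1+0+0+0+0+0+0+0+1+1+0+0+0+0+0+0+1+0 mod 2 = 0
  s[3] = (0000000111111110000000011111111)·(0100011010111100011001100110010) mod 2 = 0+0+0+0+0+0+0+0+1+0+1+1+1+1+0+0+0+0+0+0+0+0+0+0+0+1+1+0+0+1+0 mod 2 = 0
  s[4] = (0000000000000001111111111111111)·(0100011010111100011001100110010) mod 2 = 0+0+0+0+0+0+0+0+0+0+0+0+0+0+0+0+0+1+1+0+0+1+1+0+0+1+1+0+0+1+0 mod 2 = 1
Syndrome = 10001
Column 17 of H equals this syndrome → error at bit 17 (1-indexed).
Flip bit 17: 0100011010111100011001100110010 → 0100011010111100111001100110010
Extract data bits at positions {3,5,6,7,9,10,11,12,13,14,15,17,18,19,20,21,22,23,24,25,26,27,28,29,30,31}: 00111011110111001100110010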